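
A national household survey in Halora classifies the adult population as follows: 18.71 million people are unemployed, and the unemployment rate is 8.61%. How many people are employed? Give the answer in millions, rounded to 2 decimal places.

About 198.60 million are employed.

Labor force = U / u = 18.71 / 0.0861 ≈ 217.31 million.
Employed = labor force − unemployed = 217.31 − 18.71 = 198.60 million.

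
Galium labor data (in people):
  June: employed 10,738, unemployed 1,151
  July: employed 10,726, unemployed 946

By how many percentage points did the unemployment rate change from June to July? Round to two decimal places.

The unemployment rate changed by −1.58 percentage points.

June: labor force = 10,738 + 1,151 = 11,889; u = 1,151/11,889 = 9.68%.
July: labor force = 10,726 + 946 = 11,672; u = 946/11,672 = 8.10%.
Change = 8.10% − 9.68% = −1.58 pp.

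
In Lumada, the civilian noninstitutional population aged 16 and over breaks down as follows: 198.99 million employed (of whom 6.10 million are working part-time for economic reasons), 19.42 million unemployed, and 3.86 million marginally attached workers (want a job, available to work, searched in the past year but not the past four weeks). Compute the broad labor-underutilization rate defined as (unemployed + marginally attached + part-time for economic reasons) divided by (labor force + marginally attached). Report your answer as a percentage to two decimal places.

Labor force = 198.99 + 19.42 = 218.41 million.
Numerator = 19.42 + 3.86 + 6.10 = 29.38 million.
Denominator = 218.41 + 3.86 = 222.27 million.
Broad rate = 29.38 / 222.27 = 13.22%.

Broad underutilization rate ≈ 13.22%.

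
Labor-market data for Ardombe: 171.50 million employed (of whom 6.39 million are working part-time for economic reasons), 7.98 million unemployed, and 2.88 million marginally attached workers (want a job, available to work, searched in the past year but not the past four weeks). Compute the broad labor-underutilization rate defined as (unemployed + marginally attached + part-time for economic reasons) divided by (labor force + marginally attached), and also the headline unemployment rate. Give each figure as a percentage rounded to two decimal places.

Broad underutilization rate ≈ 9.46%; headline unemployment rate ≈ 4.45%.

Labor force = 171.50 + 7.98 = 179.48 million.
Numerator = 7.98 + 2.88 + 6.39 = 17.25 million.
Denominator = 179.48 + 2.88 = 182.36 million.
Broad rate = 17.25 / 182.36 = 9.46%.
Headline unemployment rate = 7.98 / 179.48 = 4.45%.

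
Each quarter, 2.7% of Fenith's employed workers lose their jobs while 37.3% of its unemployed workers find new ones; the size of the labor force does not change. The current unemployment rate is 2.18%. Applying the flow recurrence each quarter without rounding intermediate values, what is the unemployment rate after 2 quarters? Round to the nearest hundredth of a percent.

Unemployment rate after two quarters ≈ 5.10%.

With a fixed labor force, u_{t+1} = u_t + s·(1−u_t) − f·u_t = u_t·(1−s−f) + s.
Here 1−s−f = 0.600 and s = 0.027.
u_1 = 0.021800 × 0.600 + 0.027 = 0.040080.
u_2 = 0.040080 × 0.600 + 0.027 = 0.051048.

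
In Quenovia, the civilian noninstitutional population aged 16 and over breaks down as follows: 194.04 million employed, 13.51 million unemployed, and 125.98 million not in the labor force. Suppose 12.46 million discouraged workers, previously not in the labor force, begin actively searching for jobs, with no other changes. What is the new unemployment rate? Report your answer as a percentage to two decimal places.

New unemployment rate ≈ 11.80%.

Initially, labor force = 194.04 + 13.51 = 207.55 million, so u = 13.51/207.55 = 6.51%.
After the change, unemployed and labor force both rise by 12.46 → E = 194.04, U = 25.97, labor force = 220.01 million.
New unemployment rate = 25.97 / 220.01 = 11.80%.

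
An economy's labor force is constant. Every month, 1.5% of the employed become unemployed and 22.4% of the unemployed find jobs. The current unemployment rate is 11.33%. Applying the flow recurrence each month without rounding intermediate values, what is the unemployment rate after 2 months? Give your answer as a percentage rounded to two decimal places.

Unemployment rate after two months ≈ 9.20%.

With a fixed labor force, u_{t+1} = u_t + s·(1−u_t) − f·u_t = u_t·(1−s−f) + s.
Here 1−s−f = 0.761 and s = 0.015.
u_1 = 0.113300 × 0.761 + 0.015 = 0.101221.
u_2 = 0.101221 × 0.761 + 0.015 = 0.092029.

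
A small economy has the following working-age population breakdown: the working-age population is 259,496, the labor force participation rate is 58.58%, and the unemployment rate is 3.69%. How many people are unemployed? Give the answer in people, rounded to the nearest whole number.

Labor force = 0.5858 × 259,496 = 152,013.
Unemployed = 0.0369 × 152,013 ≈ 5,609.

About 5,609 are unemployed.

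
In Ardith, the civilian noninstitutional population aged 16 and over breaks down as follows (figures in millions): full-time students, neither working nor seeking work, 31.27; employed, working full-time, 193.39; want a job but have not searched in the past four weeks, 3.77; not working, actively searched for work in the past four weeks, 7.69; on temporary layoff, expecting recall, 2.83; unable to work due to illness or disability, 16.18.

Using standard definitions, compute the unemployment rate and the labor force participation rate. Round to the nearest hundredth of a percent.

Unemployment rate ≈ 5.16%; labor force participation rate ≈ 79.92%.

Employed = 193.39 million.
Unemployed = 7.69 + 2.83 = 10.52 million (jobless and actively searching, or on temporary layoff).
Labor force = 193.39 + 10.52 = 203.91 million.
Not in labor force = 31.27 + 3.77 + 16.18 = 51.22 million (those not working and not actively searching are outside the labor force — including those who want a job but have given up searching).
Civilian working-age population = 203.91 + 51.22 = 255.13 million.
Unemployment rate = 10.52 / 203.91 = 5.16%.
Labor force participation rate = 203.91 / 255.13 = 79.92%.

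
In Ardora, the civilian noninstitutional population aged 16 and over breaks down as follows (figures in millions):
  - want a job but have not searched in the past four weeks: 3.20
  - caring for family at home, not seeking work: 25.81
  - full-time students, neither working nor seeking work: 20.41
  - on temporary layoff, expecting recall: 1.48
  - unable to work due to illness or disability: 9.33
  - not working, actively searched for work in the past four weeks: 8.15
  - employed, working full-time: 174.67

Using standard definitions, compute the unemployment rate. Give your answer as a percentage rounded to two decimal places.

Unemployment rate ≈ 5.23%.

Employed = 174.67 million.
Unemployed = 1.48 + 8.15 = 9.63 million (jobless and actively searching, or on temporary layoff).
Labor force = 174.67 + 9.63 = 184.30 million.
Unemployment rate = 9.63 / 184.30 = 5.23%.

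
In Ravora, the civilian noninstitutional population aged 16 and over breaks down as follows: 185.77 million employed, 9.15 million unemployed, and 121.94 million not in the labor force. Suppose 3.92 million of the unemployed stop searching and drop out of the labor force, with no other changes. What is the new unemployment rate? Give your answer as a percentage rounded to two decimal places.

New unemployment rate ≈ 2.74%.

Initially, labor force = 185.77 + 9.15 = 194.92 million, so u = 9.15/194.92 = 4.69%.
After the change, unemployed and labor force both fall by 3.92 → E = 185.77, U = 5.23, labor force = 191.00 million.
New unemployment rate = 5.23 / 191.00 = 2.74%.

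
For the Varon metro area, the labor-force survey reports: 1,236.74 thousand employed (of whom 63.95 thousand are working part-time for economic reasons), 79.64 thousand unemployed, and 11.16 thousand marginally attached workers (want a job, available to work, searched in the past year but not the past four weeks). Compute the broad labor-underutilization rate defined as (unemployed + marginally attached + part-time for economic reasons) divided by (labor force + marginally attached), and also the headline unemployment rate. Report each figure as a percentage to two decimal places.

Broad underutilization rate ≈ 11.66%; headline unemployment rate ≈ 6.05%.

Labor force = 1,236.74 + 79.64 = 1,316.38 thousand.
Numerator = 79.64 + 11.16 + 63.95 = 154.75 thousand.
Denominator = 1,316.38 + 11.16 = 1,327.54 thousand.
Broad rate = 154.75 / 1,327.54 = 11.66%.
Headline unemployment rate = 79.64 / 1,316.38 = 6.05%.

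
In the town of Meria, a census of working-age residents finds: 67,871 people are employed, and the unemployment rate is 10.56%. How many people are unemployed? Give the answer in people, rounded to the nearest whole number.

About 8,013 are unemployed.

Let U be the number unemployed. The labor force is E + U, and U/(E+U) = 0.1056.
So U = 0.1056 × 67,871 / (1 − 0.1056) = 7167.18 / 0.8944 ≈ 8,013.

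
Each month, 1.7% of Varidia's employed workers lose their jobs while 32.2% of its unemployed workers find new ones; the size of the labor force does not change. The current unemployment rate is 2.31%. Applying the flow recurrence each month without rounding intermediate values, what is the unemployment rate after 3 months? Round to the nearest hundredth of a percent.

Unemployment rate after three months ≈ 4.23%.

With a fixed labor force, u_{t+1} = u_t + s·(1−u_t) − f·u_t = u_t·(1−s−f) + s.
Here 1−s−f = 0.661 and s = 0.017.
u_1 = 0.023100 × 0.661 + 0.017 = 0.032269.
u_2 = 0.032269 × 0.661 + 0.017 = 0.038330.
u_3 = 0.038330 × 0.661 + 0.017 = 0.042336.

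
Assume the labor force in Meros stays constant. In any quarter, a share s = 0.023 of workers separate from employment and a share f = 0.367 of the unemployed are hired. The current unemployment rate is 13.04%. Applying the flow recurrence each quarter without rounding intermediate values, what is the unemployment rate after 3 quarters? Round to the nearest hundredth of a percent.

Unemployment rate after three quarters ≈ 7.52%.

With a fixed labor force, u_{t+1} = u_t + s·(1−u_t) − f·u_t = u_t·(1−s−f) + s.
Here 1−s−f = 0.610 and s = 0.023.
u_1 = 0.130400 × 0.610 + 0.023 = 0.102544.
u_2 = 0.102544 × 0.610 + 0.023 = 0.085552.
u_3 = 0.085552 × 0.610 + 0.023 = 0.075187.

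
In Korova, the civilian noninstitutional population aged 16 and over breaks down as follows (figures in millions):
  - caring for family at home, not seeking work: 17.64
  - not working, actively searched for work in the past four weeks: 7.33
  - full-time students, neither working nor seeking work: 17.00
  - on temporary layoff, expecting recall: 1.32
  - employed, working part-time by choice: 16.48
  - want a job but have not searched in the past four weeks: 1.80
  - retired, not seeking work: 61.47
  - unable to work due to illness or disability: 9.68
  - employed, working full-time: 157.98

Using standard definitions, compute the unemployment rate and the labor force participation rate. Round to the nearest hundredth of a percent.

Employed = 16.48 + 157.98 = 174.46 million.
Unemployed = 7.33 + 1.32 = 8.65 million (jobless and actively searching, or on temporary layoff).
Labor force = 174.46 + 8.65 = 183.11 million.
Not in labor force = 17.64 + 17.00 + 1.80 + 61.47 + 9.68 = 107.59 million (those not working and not actively searching are outside the labor force — including those who want a job but have given up searching).
Civilian working-age population = 183.11 + 107.59 = 290.70 million.
Unemployment rate = 8.65 / 183.11 = 4.72%.
Labor force participation rate = 183.11 / 290.70 = 62.99%.

Unemployment rate ≈ 4.72%; labor force participation rate ≈ 62.99%.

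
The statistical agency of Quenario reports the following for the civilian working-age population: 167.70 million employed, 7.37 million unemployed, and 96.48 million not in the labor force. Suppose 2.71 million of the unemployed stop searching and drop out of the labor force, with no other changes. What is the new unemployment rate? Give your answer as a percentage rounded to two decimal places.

New unemployment rate ≈ 2.70%.

Initially, labor force = 167.70 + 7.37 = 175.07 million, so u = 7.37/175.07 = 4.21%.
After the change, unemployed and labor force both fall by 2.71 → E = 167.70, U = 4.66, labor force = 172.36 million.
New unemployment rate = 4.66 / 172.36 = 2.70%.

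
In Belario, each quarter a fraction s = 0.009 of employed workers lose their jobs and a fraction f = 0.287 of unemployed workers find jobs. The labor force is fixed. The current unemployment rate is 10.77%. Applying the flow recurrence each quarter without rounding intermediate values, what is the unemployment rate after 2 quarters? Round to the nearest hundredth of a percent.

With a fixed labor force, u_{t+1} = u_t + s·(1−u_t) − f·u_t = u_t·(1−s−f) + s.
Here 1−s−f = 0.704 and s = 0.009.
u_1 = 0.107700 × 0.704 + 0.009 = 0.084821.
u_2 = 0.084821 × 0.704 + 0.009 = 0.068714.

Unemployment rate after two quarters ≈ 6.87%.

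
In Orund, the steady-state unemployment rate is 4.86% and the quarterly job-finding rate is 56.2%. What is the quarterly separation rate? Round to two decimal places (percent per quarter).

From u* = s/(s+f): s = u·f/(1−u).
s = 0.0486 × 56.2 / (1 − 0.0486) = 2.7313 / 0.9514 ≈ 2.87% per quarter.

Separation rate ≈ 2.87% per quarter.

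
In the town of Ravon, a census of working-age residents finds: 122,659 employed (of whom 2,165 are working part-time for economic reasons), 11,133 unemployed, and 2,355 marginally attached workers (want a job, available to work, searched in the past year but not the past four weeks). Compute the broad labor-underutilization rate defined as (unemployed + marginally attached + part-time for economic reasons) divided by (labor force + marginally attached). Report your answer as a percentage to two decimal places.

Broad underutilization rate ≈ 11.50%.

Labor force = 122,659 + 11,133 = 133,792.
Numerator = 11,133 + 2,355 + 2,165 = 15,653.
Denominator = 133,792 + 2,355 = 136,147.
Broad rate = 15,653 / 136,147 = 11.50%.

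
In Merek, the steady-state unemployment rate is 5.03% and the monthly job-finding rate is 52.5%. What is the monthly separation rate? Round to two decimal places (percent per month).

Separation rate ≈ 2.78% per month.

From u* = s/(s+f): s = u·f/(1−u).
s = 0.0503 × 52.5 / (1 − 0.0503) = 2.6408 / 0.9497 ≈ 2.78% per month.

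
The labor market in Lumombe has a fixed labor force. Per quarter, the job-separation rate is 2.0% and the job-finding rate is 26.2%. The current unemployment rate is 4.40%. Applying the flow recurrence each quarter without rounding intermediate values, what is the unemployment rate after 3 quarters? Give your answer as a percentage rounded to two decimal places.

With a fixed labor force, u_{t+1} = u_t + s·(1−u_t) − f·u_t = u_t·(1−s−f) + s.
Here 1−s−f = 0.718 and s = 0.020.
u_1 = 0.044000 × 0.718 + 0.020 = 0.051592.
u_2 = 0.051592 × 0.718 + 0.020 = 0.057043.
u_3 = 0.057043 × 0.718 + 0.020 = 0.060957.

Unemployment rate after three quarters ≈ 6.10%.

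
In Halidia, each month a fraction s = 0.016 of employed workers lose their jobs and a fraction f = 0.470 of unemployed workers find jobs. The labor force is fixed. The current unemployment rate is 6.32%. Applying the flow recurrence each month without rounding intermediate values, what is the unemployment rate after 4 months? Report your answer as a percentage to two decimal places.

With a fixed labor force, u_{t+1} = u_t + s·(1−u_t) − f·u_t = u_t·(1−s−f) + s.
Here 1−s−f = 0.514 and s = 0.016.
u_1 = 0.063200 × 0.514 + 0.016 = 0.048485.
u_2 = 0.048485 × 0.514 + 0.016 = 0.040921.
u_3 = 0.040921 × 0.514 + 0.016 = 0.037033.
u_4 = 0.037033 × 0.514 + 0.016 = 0.035035.

Unemployment rate after four months ≈ 3.50%.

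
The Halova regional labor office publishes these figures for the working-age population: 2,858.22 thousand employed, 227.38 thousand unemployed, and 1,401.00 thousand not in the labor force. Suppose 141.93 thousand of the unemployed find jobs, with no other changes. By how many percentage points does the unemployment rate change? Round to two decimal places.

The unemployment rate changes by −4.60 percentage points.

Initially, labor force = 2,858.22 + 227.38 = 3,085.60 thousand, so u = 227.38/3,085.60 = 7.37%.
After the change, unemployed falls and employed rises by 141.93; labor force unchanged → E = 3,000.15, U = 85.45, labor force = 3,085.60 thousand.
New unemployment rate = 85.45 / 3,085.60 = 2.77%.
Change = 2.77% − 7.37% = −4.60 percentage points.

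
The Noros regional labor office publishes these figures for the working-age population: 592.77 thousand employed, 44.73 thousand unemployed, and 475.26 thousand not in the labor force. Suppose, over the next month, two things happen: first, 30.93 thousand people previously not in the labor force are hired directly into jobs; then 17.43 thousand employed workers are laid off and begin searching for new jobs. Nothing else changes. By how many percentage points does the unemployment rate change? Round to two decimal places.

Initially, labor force = 592.77 + 44.73 = 637.50 thousand, so u = 44.73/637.50 = 7.02%.
After the first change, employed and labor force both rise by 30.93; unemployed unchanged → E = 623.70, U = 44.73, labor force = 668.43 thousand.
After the second change, employed falls and unemployed rises by 17.43; labor force unchanged → E = 606.27, U = 62.16, labor force = 668.43 thousand.
New unemployment rate = 62.16 / 668.43 = 9.30%.
Change = 9.30% − 7.02% = +2.28 percentage points.

The unemployment rate changes by +2.28 percentage points.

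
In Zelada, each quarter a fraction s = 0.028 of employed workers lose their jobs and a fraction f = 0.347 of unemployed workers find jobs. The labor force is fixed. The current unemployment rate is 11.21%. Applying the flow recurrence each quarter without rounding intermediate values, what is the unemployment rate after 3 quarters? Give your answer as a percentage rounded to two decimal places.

With a fixed labor force, u_{t+1} = u_t + s·(1−u_t) − f·u_t = u_t·(1−s−f) + s.
Here 1−s−f = 0.625 and s = 0.028.
u_1 = 0.112100 × 0.625 + 0.028 = 0.098062.
u_2 = 0.098062 × 0.625 + 0.028 = 0.089289.
u_3 = 0.089289 × 0.625 + 0.028 = 0.083806.

Unemployment rate after three quarters ≈ 8.38%.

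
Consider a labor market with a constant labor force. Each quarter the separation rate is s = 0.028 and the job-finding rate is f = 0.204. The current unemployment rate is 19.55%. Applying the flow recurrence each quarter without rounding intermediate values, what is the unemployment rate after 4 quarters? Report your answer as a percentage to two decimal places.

With a fixed labor force, u_{t+1} = u_t + s·(1−u_t) − f·u_t = u_t·(1−s−f) + s.
Here 1−s−f = 0.768 and s = 0.028.
u_1 = 0.195500 × 0.768 + 0.028 = 0.178144.
u_2 = 0.178144 × 0.768 + 0.028 = 0.164815.
u_3 = 0.164815 × 0.768 + 0.028 = 0.154578.
u_4 = 0.154578 × 0.768 + 0.028 = 0.146716.

Unemployment rate after four quarters ≈ 14.67%.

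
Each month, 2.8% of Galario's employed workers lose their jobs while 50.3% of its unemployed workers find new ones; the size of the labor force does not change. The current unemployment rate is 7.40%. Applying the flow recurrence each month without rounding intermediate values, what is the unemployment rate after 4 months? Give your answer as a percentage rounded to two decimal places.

Unemployment rate after four months ≈ 5.38%.

With a fixed labor force, u_{t+1} = u_t + s·(1−u_t) − f·u_t = u_t·(1−s−f) + s.
Here 1−s−f = 0.469 and s = 0.028.
u_1 = 0.074000 × 0.469 + 0.028 = 0.062706.
u_2 = 0.062706 × 0.469 + 0.028 = 0.057409.
u_3 = 0.057409 × 0.469 + 0.028 = 0.054925.
u_4 = 0.054925 × 0.469 + 0.028 = 0.053760.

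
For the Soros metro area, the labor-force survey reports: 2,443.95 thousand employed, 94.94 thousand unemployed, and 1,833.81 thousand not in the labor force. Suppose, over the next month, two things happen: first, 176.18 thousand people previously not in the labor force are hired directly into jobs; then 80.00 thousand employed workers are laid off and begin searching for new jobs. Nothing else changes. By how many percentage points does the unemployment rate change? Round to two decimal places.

Initially, labor force = 2,443.95 + 94.94 = 2,538.89 thousand, so u = 94.94/2,538.89 = 3.74%.
After the first change, employed and labor force both rise by 176.18; unemployed unchanged → E = 2,620.13, U = 94.94, labor force = 2,715.07 thousand.
After the second change, employed falls and unemployed rises by 80.00; labor force unchanged → E = 2,540.13, U = 174.94, labor force = 2,715.07 thousand.
New unemployment rate = 174.94 / 2,715.07 = 6.44%.
Change = 6.44% − 3.74% = +2.70 percentage points.

The unemployment rate changes by +2.70 percentage points.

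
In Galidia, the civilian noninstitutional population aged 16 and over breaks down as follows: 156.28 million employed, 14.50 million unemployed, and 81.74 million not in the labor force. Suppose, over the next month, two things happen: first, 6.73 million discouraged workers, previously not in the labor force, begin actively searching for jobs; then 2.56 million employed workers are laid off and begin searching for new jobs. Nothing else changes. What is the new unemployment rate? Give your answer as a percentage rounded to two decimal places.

Initially, labor force = 156.28 + 14.50 = 170.78 million, so u = 14.50/170.78 = 8.49%.
After the first change, unemployed and labor force both rise by 6.73 → E = 156.28, U = 21.23, labor force = 177.51 million.
After the second change, employed falls and unemployed rises by 2.56; labor force unchanged → E = 153.72, U = 23.79, labor force = 177.51 million.
New unemployment rate = 23.79 / 177.51 = 13.40%.

New unemployment rate ≈ 13.40%.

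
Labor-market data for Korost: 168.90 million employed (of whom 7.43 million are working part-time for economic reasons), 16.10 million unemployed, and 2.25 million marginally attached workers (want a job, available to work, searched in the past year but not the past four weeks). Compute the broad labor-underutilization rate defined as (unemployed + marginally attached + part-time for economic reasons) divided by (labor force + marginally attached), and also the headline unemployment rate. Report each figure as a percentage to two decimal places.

Labor force = 168.90 + 16.10 = 185.00 million.
Numerator = 16.10 + 2.25 + 7.43 = 25.78 million.
Denominator = 185.00 + 2.25 = 187.25 million.
Broad rate = 25.78 / 187.25 = 13.77%.
Headline unemployment rate = 16.10 / 185.00 = 8.70%.

Broad underutilization rate ≈ 13.77%; headline unemployment rate ≈ 8.70%.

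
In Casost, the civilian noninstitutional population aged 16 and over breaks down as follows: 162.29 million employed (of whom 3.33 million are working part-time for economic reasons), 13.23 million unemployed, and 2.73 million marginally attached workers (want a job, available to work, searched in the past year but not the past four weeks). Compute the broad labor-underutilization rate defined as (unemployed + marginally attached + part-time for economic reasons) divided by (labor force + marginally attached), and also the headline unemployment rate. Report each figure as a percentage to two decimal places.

Broad underutilization rate ≈ 10.82%; headline unemployment rate ≈ 7.54%.

Labor force = 162.29 + 13.23 = 175.52 million.
Numerator = 13.23 + 2.73 + 3.33 = 19.29 million.
Denominator = 175.52 + 2.73 = 178.25 million.
Broad rate = 19.29 / 178.25 = 10.82%.
Headline unemployment rate = 13.23 / 175.52 = 7.54%.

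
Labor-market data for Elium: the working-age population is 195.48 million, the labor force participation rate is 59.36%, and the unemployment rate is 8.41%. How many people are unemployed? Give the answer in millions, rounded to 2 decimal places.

Labor force = 0.5936 × 195.48 = 116.04 million.
Unemployed = 0.0841 × 116.04 ≈ 9.76 million.

About 9.76 million are unemployed.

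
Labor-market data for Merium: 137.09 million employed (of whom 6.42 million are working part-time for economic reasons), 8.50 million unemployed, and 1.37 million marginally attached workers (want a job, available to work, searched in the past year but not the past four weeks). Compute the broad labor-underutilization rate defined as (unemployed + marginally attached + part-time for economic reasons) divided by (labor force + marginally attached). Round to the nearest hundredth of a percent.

Labor force = 137.09 + 8.50 = 145.59 million.
Numerator = 8.50 + 1.37 + 6.42 = 16.29 million.
Denominator = 145.59 + 1.37 = 146.96 million.
Broad rate = 16.29 / 146.96 = 11.08%.

Broad underutilization rate ≈ 11.08%.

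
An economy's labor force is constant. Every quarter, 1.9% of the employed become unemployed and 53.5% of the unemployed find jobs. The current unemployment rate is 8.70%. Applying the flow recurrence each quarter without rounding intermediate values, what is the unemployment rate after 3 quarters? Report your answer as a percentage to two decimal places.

Unemployment rate after three quarters ≈ 3.90%.

With a fixed labor force, u_{t+1} = u_t + s·(1−u_t) − f·u_t = u_t·(1−s−f) + s.
Here 1−s−f = 0.446 and s = 0.019.
u_1 = 0.087000 × 0.446 + 0.019 = 0.057802.
u_2 = 0.057802 × 0.446 + 0.019 = 0.044780.
u_3 = 0.044780 × 0.446 + 0.019 = 0.038972.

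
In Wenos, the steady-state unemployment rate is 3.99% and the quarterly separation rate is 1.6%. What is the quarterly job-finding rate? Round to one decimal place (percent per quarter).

From u* = s/(s+f): f = s·(1−u)/u.
f = 1.6 × (1 − 0.0399) / 0.0399 = 1.5362 / 0.0399 ≈ 38.5% per quarter.

Job-finding rate ≈ 38.5% per quarter.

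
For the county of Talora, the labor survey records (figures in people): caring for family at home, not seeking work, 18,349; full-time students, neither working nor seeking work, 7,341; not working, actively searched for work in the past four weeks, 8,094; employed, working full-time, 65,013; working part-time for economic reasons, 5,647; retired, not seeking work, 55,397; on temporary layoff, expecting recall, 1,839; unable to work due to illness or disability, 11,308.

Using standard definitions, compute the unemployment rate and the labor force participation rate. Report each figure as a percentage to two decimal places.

Unemployment rate ≈ 12.32%; labor force participation rate ≈ 46.59%.

Employed = 65,013 + 5,647 = 70,660 (anyone who worked, including part-time for economic reasons, counts as employed).
Unemployed = 8,094 + 1,839 = 9,933 (jobless and actively searching, or on temporary layoff).
Labor force = 70,660 + 9,933 = 80,593.
Not in labor force = 18,349 + 7,341 + 55,397 + 11,308 = 92,395 (those not working and not actively searching are outside the labor force).
Civilian working-age population = 80,593 + 92,395 = 172,988.
Unemployment rate = 9,933 / 80,593 = 12.32%.
Labor force participation rate = 80,593 / 172,988 = 46.59%.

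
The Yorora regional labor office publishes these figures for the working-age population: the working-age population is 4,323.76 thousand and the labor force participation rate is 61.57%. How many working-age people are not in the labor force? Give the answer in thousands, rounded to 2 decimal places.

About 1,661.62 thousand are not in the labor force.

Share not in the labor force = 1 − 0.6157 = 0.3843.
Not in labor force = 0.3843 × 4,323.76 ≈ 1,661.62 thousand.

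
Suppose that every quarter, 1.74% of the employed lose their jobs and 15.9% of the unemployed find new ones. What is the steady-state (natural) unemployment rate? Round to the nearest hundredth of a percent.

Steady-state unemployment rate ≈ 9.86%.

At steady state the flows balance: s·E = f·U, so U/(E+U) = s/(s+f).
u* = 1.74 / (1.74 + 15.9) = 1.74 / 17.64 = 9.86%.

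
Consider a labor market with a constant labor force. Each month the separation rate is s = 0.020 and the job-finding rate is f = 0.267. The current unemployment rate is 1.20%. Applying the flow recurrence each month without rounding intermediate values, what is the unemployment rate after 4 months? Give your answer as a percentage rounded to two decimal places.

Unemployment rate after four months ≈ 5.48%.

With a fixed labor force, u_{t+1} = u_t + s·(1−u_t) − f·u_t = u_t·(1−s−f) + s.
Here 1−s−f = 0.713 and s = 0.020.
u_1 = 0.012000 × 0.713 + 0.020 = 0.028556.
u_2 = 0.028556 × 0.713 + 0.020 = 0.040360.
u_3 = 0.040360 × 0.713 + 0.020 = 0.048777.
u_4 = 0.048777 × 0.713 + 0.020 = 0.054778.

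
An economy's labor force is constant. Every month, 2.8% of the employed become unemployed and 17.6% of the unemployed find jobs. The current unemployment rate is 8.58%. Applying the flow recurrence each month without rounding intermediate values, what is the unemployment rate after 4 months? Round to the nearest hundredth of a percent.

With a fixed labor force, u_{t+1} = u_t + s·(1−u_t) − f·u_t = u_t·(1−s−f) + s.
Here 1−s−f = 0.796 and s = 0.028.
u_1 = 0.085800 × 0.796 + 0.028 = 0.096297.
u_2 = 0.096297 × 0.796 + 0.028 = 0.104652.
u_3 = 0.104652 × 0.796 + 0.028 = 0.111303.
u_4 = 0.111303 × 0.796 + 0.028 = 0.116597.

Unemployment rate after four months ≈ 11.66%.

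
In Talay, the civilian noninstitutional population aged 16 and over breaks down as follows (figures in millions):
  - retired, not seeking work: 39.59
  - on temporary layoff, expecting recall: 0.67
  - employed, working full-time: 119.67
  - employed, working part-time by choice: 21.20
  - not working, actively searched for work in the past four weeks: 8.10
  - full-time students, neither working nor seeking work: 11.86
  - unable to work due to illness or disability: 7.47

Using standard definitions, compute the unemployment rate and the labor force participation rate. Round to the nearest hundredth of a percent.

Unemployment rate ≈ 5.86%; labor force participation rate ≈ 71.75%.

Employed = 119.67 + 21.20 = 140.87 million.
Unemployed = 0.67 + 8.10 = 8.77 million (jobless and actively searching, or on temporary layoff).
Labor force = 140.87 + 8.77 = 149.64 million.
Not in labor force = 39.59 + 11.86 + 7.47 = 58.92 million (those not working and not actively searching are outside the labor force).
Civilian working-age population = 149.64 + 58.92 = 208.56 million.
Unemployment rate = 8.77 / 149.64 = 5.86%.
Labor force participation rate = 149.64 / 208.56 = 71.75%.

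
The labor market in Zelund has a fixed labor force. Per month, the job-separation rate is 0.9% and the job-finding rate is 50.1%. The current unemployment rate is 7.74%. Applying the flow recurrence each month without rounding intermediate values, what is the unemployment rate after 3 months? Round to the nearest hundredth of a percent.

With a fixed labor force, u_{t+1} = u_t + s·(1−u_t) − f·u_t = u_t·(1−s−f) + s.
Here 1−s−f = 0.490 and s = 0.009.
u_1 = 0.077400 × 0.490 + 0.009 = 0.046926.
u_2 = 0.046926 × 0.490 + 0.009 = 0.031994.
u_3 = 0.031994 × 0.490 + 0.009 = 0.024677.

Unemployment rate after three months ≈ 2.47%.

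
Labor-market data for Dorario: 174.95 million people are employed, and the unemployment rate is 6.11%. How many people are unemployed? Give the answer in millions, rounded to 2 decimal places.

About 11.39 million are unemployed.

Let U be the number unemployed. The labor force is E + U, and U/(E+U) = 0.0611.
So U = 0.0611 × 174.95 / (1 − 0.0611) = 10.6894 / 0.9389 ≈ 11.39 million.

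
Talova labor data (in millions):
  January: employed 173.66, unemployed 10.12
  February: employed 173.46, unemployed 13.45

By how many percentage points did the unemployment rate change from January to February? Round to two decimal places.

The unemployment rate changed by +1.69 percentage points.

January: labor force = 173.66 + 10.12 = 183.78; u = 10.12/183.78 = 5.51%.
February: labor force = 173.46 + 13.45 = 186.91; u = 13.45/186.91 = 7.20%.
Change = 7.20% − 5.51% = +1.69 pp.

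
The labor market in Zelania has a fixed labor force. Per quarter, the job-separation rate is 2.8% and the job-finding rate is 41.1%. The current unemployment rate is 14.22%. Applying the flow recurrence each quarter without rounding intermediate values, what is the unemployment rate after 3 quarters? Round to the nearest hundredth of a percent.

With a fixed labor force, u_{t+1} = u_t + s·(1−u_t) − f·u_t = u_t·(1−s−f) + s.
Here 1−s−f = 0.561 and s = 0.028.
u_1 = 0.142200 × 0.561 + 0.028 = 0.107774.
u_2 = 0.107774 × 0.561 + 0.028 = 0.088461.
u_3 = 0.088461 × 0.561 + 0.028 = 0.077627.

Unemployment rate after three quarters ≈ 7.76%.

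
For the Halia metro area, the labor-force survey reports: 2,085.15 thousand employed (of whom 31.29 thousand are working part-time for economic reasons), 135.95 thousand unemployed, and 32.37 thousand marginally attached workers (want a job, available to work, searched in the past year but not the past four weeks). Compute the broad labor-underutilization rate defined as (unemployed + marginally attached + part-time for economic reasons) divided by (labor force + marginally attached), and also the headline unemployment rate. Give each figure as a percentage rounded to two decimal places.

Labor force = 2,085.15 + 135.95 = 2,221.10 thousand.
Numerator = 135.95 + 32.37 + 31.29 = 199.61 thousand.
Denominator = 2,221.10 + 32.37 = 2,253.47 thousand.
Broad rate = 199.61 / 2,253.47 = 8.86%.
Headline unemployment rate = 135.95 / 2,221.10 = 6.12%.

Broad underutilization rate ≈ 8.86%; headline unemployment rate ≈ 6.12%.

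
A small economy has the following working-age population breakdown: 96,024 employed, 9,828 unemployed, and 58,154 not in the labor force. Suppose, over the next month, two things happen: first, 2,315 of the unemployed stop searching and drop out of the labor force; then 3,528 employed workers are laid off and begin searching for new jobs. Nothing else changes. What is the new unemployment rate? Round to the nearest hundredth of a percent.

Initially, labor force = 96,024 + 9,828 = 105,852, so u = 9,828/105,852 = 9.28%.
After the first change, unemployed and labor force both fall by 2,315 → E = 96,024, U = 7,513, labor force = 103,537.
After the second change, employed falls and unemployed rises by 3,528; labor force unchanged → E = 92,496, U = 11,041, labor force = 103,537.
New unemployment rate = 11,041 / 103,537 = 10.66%.

New unemployment rate ≈ 10.66%.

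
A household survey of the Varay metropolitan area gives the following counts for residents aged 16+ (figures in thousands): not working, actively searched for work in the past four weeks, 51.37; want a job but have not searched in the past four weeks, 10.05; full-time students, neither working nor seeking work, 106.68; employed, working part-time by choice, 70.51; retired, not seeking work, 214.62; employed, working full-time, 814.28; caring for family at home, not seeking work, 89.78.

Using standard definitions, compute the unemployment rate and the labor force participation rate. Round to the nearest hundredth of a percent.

Employed = 70.51 + 814.28 = 884.79 thousand.
Unemployed = 51.37 thousand.
Labor force = 884.79 + 51.37 = 936.16 thousand.
Not in labor force = 10.05 + 106.68 + 214.62 + 89.78 = 421.13 thousand (those not working and not actively searching are outside the labor force — including those who want a job but have given up searching).
Civilian working-age population = 936.16 + 421.13 = 1,357.29 thousand.
Unemployment rate = 51.37 / 936.16 = 5.49%.
Labor force participation rate = 936.16 / 1,357.29 = 68.97%.

Unemployment rate ≈ 5.49%; labor force participation rate ≈ 68.97%.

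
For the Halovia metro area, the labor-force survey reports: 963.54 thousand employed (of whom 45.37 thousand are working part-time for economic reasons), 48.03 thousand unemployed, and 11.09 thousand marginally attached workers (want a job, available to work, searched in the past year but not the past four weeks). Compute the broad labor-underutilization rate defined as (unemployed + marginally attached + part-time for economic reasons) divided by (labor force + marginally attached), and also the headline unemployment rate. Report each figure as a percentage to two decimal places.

Labor force = 963.54 + 48.03 = 1,011.57 thousand.
Numerator = 48.03 + 11.09 + 45.37 = 104.49 thousand.
Denominator = 1,011.57 + 11.09 = 1,022.66 thousand.
Broad rate = 104.49 / 1,022.66 = 10.22%.
Headline unemployment rate = 48.03 / 1,011.57 = 4.75%.

Broad underutilization rate ≈ 10.22%; headline unemployment rate ≈ 4.75%.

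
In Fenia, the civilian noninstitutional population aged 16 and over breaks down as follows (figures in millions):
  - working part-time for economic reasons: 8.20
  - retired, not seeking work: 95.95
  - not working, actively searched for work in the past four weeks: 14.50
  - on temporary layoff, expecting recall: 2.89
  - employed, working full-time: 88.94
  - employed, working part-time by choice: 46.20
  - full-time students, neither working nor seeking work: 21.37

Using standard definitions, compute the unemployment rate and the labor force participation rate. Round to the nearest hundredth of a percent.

Employed = 8.20 + 88.94 + 46.20 = 143.34 million (anyone who worked, including part-time for economic reasons, counts as employed).
Unemployed = 14.50 + 2.89 = 17.39 million (jobless and actively searching, or on temporary layoff).
Labor force = 143.34 + 17.39 = 160.73 million.
Not in labor force = 95.95 + 21.37 = 117.32 million (those not working and not actively searching are outside the labor force).
Civilian working-age population = 160.73 + 117.32 = 278.05 million.
Unemployment rate = 17.39 / 160.73 = 10.82%.
Labor force participation rate = 160.73 / 278.05 = 57.81%.

Unemployment rate ≈ 10.82%; labor force participation rate ≈ 57.81%.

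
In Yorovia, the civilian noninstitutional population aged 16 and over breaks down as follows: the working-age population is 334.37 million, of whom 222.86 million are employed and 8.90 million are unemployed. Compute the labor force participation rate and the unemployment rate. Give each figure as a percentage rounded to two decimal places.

Labor force = employed + unemployed = 222.86 + 8.90 = 231.76 million.
Unemployment rate = 8.90 / 231.76 = 3.84%.
Labor force participation rate = 231.76 / 334.37 = 69.31%.

Labor force participation rate ≈ 69.31%; unemployment rate ≈ 3.84%.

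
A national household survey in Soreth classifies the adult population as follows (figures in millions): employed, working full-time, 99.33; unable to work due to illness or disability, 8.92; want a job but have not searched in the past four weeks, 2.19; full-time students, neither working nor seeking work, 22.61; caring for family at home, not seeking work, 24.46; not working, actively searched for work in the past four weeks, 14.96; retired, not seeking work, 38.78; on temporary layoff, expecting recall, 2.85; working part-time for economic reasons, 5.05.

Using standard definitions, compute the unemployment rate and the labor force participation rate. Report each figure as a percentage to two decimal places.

Employed = 99.33 + 5.05 = 104.38 million (anyone who worked, including part-time for economic reasons, counts as employed).
Unemployed = 14.96 + 2.85 = 17.81 million (jobless and actively searching, or on temporary layoff).
Labor force = 104.38 + 17.81 = 122.19 million.
Not in labor force = 8.92 + 2.19 + 22.61 + 24.46 + 38.78 = 96.96 million (those not working and not actively searching are outside the labor force — including those who want a job but have given up searching).
Civilian working-age population = 122.19 + 96.96 = 219.15 million.
Unemployment rate = 17.81 / 122.19 = 14.58%.
Labor force participation rate = 122.19 / 219.15 = 55.76%.

Unemployment rate ≈ 14.58%; labor force participation rate ≈ 55.76%.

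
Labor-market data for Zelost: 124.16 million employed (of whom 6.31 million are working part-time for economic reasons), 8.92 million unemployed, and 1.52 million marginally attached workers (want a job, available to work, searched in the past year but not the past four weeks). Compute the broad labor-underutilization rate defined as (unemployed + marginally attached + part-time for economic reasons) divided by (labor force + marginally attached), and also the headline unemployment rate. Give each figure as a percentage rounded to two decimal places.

Broad underutilization rate ≈ 12.44%; headline unemployment rate ≈ 6.70%.

Labor force = 124.16 + 8.92 = 133.08 million.
Numerator = 8.92 + 1.52 + 6.31 = 16.75 million.
Denominator = 133.08 + 1.52 = 134.60 million.
Broad rate = 16.75 / 134.60 = 12.44%.
Headline unemployment rate = 8.92 / 133.08 = 6.70%.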